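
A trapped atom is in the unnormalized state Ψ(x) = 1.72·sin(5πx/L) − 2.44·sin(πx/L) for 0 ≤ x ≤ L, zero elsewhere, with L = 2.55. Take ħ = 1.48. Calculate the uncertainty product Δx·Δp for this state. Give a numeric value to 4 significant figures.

2.860

Δx = √(⟨x²⟩−⟨x⟩²), Δp = √(⟨p²⟩−⟨p⟩²).
On 0 ≤ x ≤ L (j ≠ l): ∫sin²(jπx/L) dx = L/2, ∫sin(jπx/L)·sin(lπx/L) dx = 0; diagonal moments ∫x·sin²(jπx/L) dx = L²/4, ∫x²·sin²(jπx/L) dx = L³·(1/6 − 1/(4j²π²)); cross terms ∫x·sin(jπx/L)·sin(lπx/L) dx = 0 for j + l even and −4jlL²/(π²(j² − l²)²) for j + l odd, ∫x²·sin(jπx/L)·sin(lπx/L) dx = (−1)^(j+l)·4jlL³/(π²(j² − l²)²); higher powers the same way via product-to-sum and parts. d²/dx² sin(jπx/L) = −(jπ/L)²·sin(jπx/L); on 0 ≤ x ≤ L, ∫sin²(jπx/L) dx = L/2 and ∫sin(jπx/L)·sin(lπx/L) dx = 0 for j ≠ l, so only diagonal terms survive in ∫|Ψ|² and ∫Ψ·Ψ″; ∫Ψ·Ψ′ dx = [Ψ²/2] between the walls = 0.
Normalization: ∫|Ψ|² dx = 11.363.
⟨x⟩ = 1.2750, ⟨x²⟩ = 1.9000 ⇒ Δx = 0.52378.
⟨p⟩ = 0.0000, ⟨p²⟩ = 29.812 ⇒ Δp = 5.4600.
Δx·Δp = 2.8598.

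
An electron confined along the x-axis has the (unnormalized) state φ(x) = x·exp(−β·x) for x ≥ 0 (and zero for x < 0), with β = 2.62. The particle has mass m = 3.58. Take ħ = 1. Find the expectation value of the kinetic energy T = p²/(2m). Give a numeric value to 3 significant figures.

0.959

T = −(ħ²/2m) d²/dx², so ⟨T⟩ = −(ħ²/2m) ∫ φ*·φ'' dx / ∫|φ|² dx; with m = 3.58.
Differentiate x·exp(−β·x) with the product rule; every integrand then reduces to terms xʲ·e^(−2βx) on [0, ∞), with ∫₀^∞ xʲ·e^(−2βx) dx = j!/(2β)^(j+1).
State is unnormalized: ∫|φ|² dx = 0.013901, and ∫φ*·(−ħ²/2m · φ'') dx = 0.013327, so ⟨T⟩ = 0.013327 / 0.013901.
⟨T⟩ = 0.95872.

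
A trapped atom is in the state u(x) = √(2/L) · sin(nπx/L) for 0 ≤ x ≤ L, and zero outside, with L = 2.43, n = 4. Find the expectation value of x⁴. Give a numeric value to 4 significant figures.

6.755

⟨x⁴⟩ = ∫ x⁴·|u|² dx (integrals over the domain).
With sin²θ = (1 − cos2θ)/2 on 0 ≤ x ≤ L: ∫sin²(nπx/L) dx = L/2, ∫x·sin²(nπx/L) dx = L²/4, ∫x²·sin²(nπx/L) dx = L³·(1/6 − 1/(4n²π²)); higher powers xᵏ the same way, integrating xᵏ·cos(2nπx/L) by parts.
⟨x⁴⟩ = 6.7549.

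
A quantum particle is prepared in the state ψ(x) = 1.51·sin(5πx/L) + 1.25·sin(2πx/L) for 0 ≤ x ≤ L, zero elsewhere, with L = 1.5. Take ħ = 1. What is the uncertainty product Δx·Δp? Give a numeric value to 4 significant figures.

3.529

Δx = √(⟨x²⟩−⟨x⟩²), Δp = √(⟨p²⟩−⟨p⟩²).
On 0 ≤ x ≤ L (j ≠ l): ∫sin²(jπx/L) dx = L/2, ∫sin(jπx/L)·sin(lπx/L) dx = 0; diagonal moments ∫x·sin²(jπx/L) dx = L²/4, ∫x²·sin²(jπx/L) dx = L³·(1/6 − 1/(4j²π²)); cross terms ∫x·sin(jπx/L)·sin(lπx/L) dx = 0 for j + l even and −4jlL²/(π²(j² − l²)²) for j + l odd, ∫x²·sin(jπx/L)·sin(lπx/L) dx = (−1)^(j+l)·4jlL³/(π²(j² − l²)²); higher powers the same way via product-to-sum and parts. d²/dx² sin(jπx/L) = −(jπ/L)²·sin(jπx/L); on 0 ≤ x ≤ L, ∫sin²(jπx/L) dx = L/2 and ∫sin(jπx/L)·sin(lπx/L) dx = 0 for j ≠ l, so only diagonal terms survive in ∫|ψ|² and ∫ψ·ψ″; ∫ψ·ψ′ dx = [ψ²/2] between the walls = 0.
Normalization: ∫|ψ|² dx = 2.8820.
⟨x⟩ = 0.72291, ⟨x²⟩ = 0.69508 ⇒ Δx = 0.41530.
⟨p⟩ = 0.0000, ⟨p²⟩ = 72.205 ⇒ Δp = 8.4974.
Δx·Δp = 3.5290.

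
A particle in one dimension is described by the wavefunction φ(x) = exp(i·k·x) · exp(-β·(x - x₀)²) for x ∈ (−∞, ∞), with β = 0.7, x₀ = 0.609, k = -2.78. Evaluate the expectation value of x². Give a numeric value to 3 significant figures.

0.728

⟨x²⟩ = ∫ x²·|φ|² dx / ∫|φ|² dx (integrals over the domain).
Gaussian moments (u = x − x₀): ∫u^(2j)·e^(−2βu²) du = (2j−1)!!/(4β)^j · √(π/(2β)), odd powers integrate to 0; here √(π/(2β)) = 1.4980.
State is unnormalized: ∫|φ|² dx = 1.4980, and ∫φ*·x²·φ dx = 1.0906, so ⟨x²⟩ = 1.0906 / 1.4980.
⟨x²⟩ = 0.72802.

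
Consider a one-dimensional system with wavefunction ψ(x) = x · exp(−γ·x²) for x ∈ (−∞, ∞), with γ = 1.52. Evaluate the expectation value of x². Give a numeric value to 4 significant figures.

⟨x²⟩ = ∫ x²·|ψ|² dx / ∫|ψ|² dx (integrals over the domain).
Expand each integrand as polynomial × e^(−2γx²) and use ∫x^(2j)·e^(−2γx²) dx = (2j−1)!!/(4γ)^j · √(π/(2γ)), odd powers → 0; here √(π/(2γ)) = 1.0166.
State is unnormalized: ∫|ψ|² dx = 0.16720, and ∫ψ*·x²·ψ dx = 0.082500, so ⟨x²⟩ = 0.082500 / 0.16720.
⟨x²⟩ = 0.49342.

0.4934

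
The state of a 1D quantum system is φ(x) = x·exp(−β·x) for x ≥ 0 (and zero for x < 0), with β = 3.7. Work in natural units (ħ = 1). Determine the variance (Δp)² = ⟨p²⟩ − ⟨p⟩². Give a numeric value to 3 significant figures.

13.7

Compute ⟨p⟩ and ⟨p²⟩ separately; (Δp)² = ⟨p²⟩ − ⟨p⟩².
Differentiate x·exp(−β·x) with the product rule; every integrand then reduces to terms xʲ·e^(−2βx) on [0, ∞), with ∫₀^∞ xʲ·e^(−2βx) dx = j!/(2β)^(j+1).
Normalization: ∫|φ|² dx = 0.0049355.
⟨p⟩ = 0.0000 and ⟨p²⟩ = 13.690.
(Δp)² = 13.690 − (0.0000)² = 13.690.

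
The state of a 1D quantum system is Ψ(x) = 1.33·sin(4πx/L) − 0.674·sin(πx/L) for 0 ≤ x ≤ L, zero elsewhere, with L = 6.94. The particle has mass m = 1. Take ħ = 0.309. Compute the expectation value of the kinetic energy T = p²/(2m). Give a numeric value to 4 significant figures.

0.1265

T = −(ħ²/2m) d²/dx², so ⟨T⟩ = −(ħ²/2m) ∫ Ψ*·Ψ'' dx / ∫|Ψ|² dx; with m = 1.
d²/dx² sin(jπx/L) = −(jπ/L)²·sin(jπx/L); on 0 ≤ x ≤ L, ∫sin²(jπx/L) dx = L/2 and ∫sin(jπx/L)·sin(lπx/L) dx = 0 for j ≠ l, so only diagonal terms survive in ∫|Ψ|² and ∫Ψ·Ψ″; ∫Ψ·Ψ′ dx = [Ψ²/2] between the walls = 0.
State is unnormalized: ∫|Ψ|² dx = 7.7144, and ∫Ψ*·(−ħ²/2m · Ψ'') dx = 0.97619, so ⟨T⟩ = 0.97619 / 7.7144.
⟨T⟩ = 0.12654.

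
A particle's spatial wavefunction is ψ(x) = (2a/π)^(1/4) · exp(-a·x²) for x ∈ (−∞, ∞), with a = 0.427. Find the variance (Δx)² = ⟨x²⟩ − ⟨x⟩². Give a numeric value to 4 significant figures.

0.5855

Compute ⟨x⟩ and ⟨x²⟩ separately, then (Δx)² = ⟨x²⟩ − ⟨x⟩².
Gaussian moments: ∫x^(2j)·e^(−2ax²) dx = (2j−1)!!/(4a)^j · √(π/(2a)), odd powers integrate to 0; here √(π/(2a)) = 1.9180.
⟨x⟩ = 0.0000 and ⟨x²⟩ = 0.58548.
(Δx)² = 0.58548 − (0.0000)² = 0.58548.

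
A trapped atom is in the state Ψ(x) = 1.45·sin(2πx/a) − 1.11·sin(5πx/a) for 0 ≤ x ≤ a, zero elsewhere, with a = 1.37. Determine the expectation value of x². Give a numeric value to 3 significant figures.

0.643

⟨x²⟩ = ∫ x²·|Ψ|² dx / ∫|Ψ|² dx (integrals over the domain).
On 0 ≤ x ≤ a (j ≠ l): ∫sin²(jπx/a) dx = a/2, ∫sin(jπx/a)·sin(lπx/a) dx = 0; diagonal moments ∫x·sin²(jπx/a) dx = a²/4, ∫x²·sin²(jπx/a) dx = a³·(1/6 − 1/(4j²π²)); cross terms ∫x·sin(jπx/a)·sin(lπx/a) dx = 0 for j + l even and −4jla²/(π²(j² − l²)²) for j + l odd, ∫x²·sin(jπx/a)·sin(lπx/a) dx = (−1)^(j+l)·4jla³/(π²(j² − l²)²); higher powers the same way via product-to-sum and parts.
State is unnormalized: ∫|Ψ|² dx = 2.2842, and ∫Ψ*·x²·Ψ dx = 1.4677, so ⟨x²⟩ = 1.4677 / 2.2842.
⟨x²⟩ = 0.64254.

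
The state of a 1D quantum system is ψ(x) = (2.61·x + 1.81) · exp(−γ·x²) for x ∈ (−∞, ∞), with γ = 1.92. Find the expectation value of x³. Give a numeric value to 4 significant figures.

0.1154

⟨x³⟩ = ∫ x³·|ψ|² dx / ∫|ψ|² dx (integrals over the domain).
Expand each integrand as polynomial × e^(−2γx²) and use ∫x^(2j)·e^(−2γx²) dx = (2j−1)!!/(4γ)^j · √(π/(2γ)), odd powers → 0; here √(π/(2γ)) = 0.90450.
State is unnormalized: ∫|ψ|² dx = 3.7655, and ∫ψ*·x³·ψ dx = 0.43467, so ⟨x³⟩ = 0.43467 / 3.7655.
⟨x³⟩ = 0.11543.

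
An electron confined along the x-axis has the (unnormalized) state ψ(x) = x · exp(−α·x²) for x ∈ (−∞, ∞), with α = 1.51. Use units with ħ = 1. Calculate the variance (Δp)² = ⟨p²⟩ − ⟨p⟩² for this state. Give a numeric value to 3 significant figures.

Compute ⟨p⟩ and ⟨p²⟩ separately; (Δp)² = ⟨p²⟩ − ⟨p⟩².
Expand each integrand as polynomial × e^(−2αx²) and use ∫x^(2j)·e^(−2αx²) dx = (2j−1)!!/(4α)^j · √(π/(2α)), odd powers → 0; here √(π/(2α)) = 1.0199. Differentiate with the product rule, d/dx e^(−αx²) = −2αx·e^(−αx²).
Normalization: ∫|ψ|² dx = 0.16886.
⟨p⟩ = 0.0000 and ⟨p²⟩ = 4.5300.
(Δp)² = 4.5300 − (0.0000)² = 4.5300.

4.53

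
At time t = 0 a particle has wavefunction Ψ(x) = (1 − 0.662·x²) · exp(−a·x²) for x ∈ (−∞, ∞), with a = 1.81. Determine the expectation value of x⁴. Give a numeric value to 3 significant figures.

⟨x⁴⟩ = ∫ x⁴·|Ψ|² dx / ∫|Ψ|² dx (integrals over the domain).
Expand each integrand as polynomial × e^(−2ax²) and use ∫x^(2j)·e^(−2ax²) dx = (2j−1)!!/(4a)^j · √(π/(2a)), odd powers → 0; here √(π/(2a)) = 0.93158.
State is unnormalized: ∫|Ψ|² dx = 0.78459, and ∫Ψ*·x⁴·Ψ dx = 0.020168, so ⟨x⁴⟩ = 0.020168 / 0.78459.
⟨x⁴⟩ = 0.025705.

0.0257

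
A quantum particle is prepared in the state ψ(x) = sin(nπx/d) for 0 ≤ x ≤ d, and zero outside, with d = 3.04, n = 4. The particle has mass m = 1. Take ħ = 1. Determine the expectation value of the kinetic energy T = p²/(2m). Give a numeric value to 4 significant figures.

8.544

T = −(ħ²/2m) d²/dx², so ⟨T⟩ = −(ħ²/2m) ∫ ψ*·ψ'' dx / ∫|ψ|² dx; with m = 1.
d/dx sin(nπx/d) = (nπ/d)·cos(nπx/d) and d²/dx² sin(nπx/d) = −(nπ/d)²·sin(nπx/d); on 0 ≤ x ≤ d, ∫sin²(nπx/d) dx = d/2 and ∫sin(nπx/d)·cos(nπx/d) dx = 0.
State is unnormalized: ∫|ψ|² dx = 1.5200, and ∫ψ*·(−ħ²/2m · ψ'') dx = 12.986, so ⟨T⟩ = 12.986 / 1.5200.
⟨T⟩ = 8.5436.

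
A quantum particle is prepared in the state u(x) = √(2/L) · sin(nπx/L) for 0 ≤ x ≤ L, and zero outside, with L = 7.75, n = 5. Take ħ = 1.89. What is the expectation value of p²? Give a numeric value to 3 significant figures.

14.7

p² u = −ħ² d²u/dx²; ⟨p²⟩ = −ħ² ∫ u*·u'' dx.
d/dx sin(nπx/L) = (nπ/L)·cos(nπx/L) and d²/dx² sin(nπx/L) = −(nπ/L)²·sin(nπx/L); on 0 ≤ x ≤ L, ∫sin²(nπx/L) dx = L/2 and ∫sin(nπx/L)·cos(nπx/L) dx = 0.
⟨p²⟩ = 14.674.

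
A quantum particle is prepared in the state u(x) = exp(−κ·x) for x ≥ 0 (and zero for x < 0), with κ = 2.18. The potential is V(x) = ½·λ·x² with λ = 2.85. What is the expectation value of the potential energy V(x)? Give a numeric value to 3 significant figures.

⟨V⟩ = ∫ V(x)·|u|² dx / ∫|u|² dx.
Every integrand reduces to terms xʲ·e^(−2κx) on [0, ∞); use ∫₀^∞ xʲ·e^(−2κx) dx = j!/(2κ)^(j+1).
State is unnormalized: ∫|u|² dx = 0.22936, and ∫u*·V(x)·u dx = 0.034386, so ⟨V⟩ = 0.034386 / 0.22936.
⟨V⟩ = 0.14992.

0.150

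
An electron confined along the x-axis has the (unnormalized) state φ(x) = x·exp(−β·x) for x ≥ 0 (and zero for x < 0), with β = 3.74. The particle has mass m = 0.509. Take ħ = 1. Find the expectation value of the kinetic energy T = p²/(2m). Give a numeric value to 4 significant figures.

T = −(ħ²/2m) d²/dx², so ⟨T⟩ = −(ħ²/2m) ∫ φ*·φ'' dx / ∫|φ|² dx; with m = 0.509.
Differentiate x·exp(−β·x) with the product rule; every integrand then reduces to terms xʲ·e^(−2βx) on [0, ∞), with ∫₀^∞ xʲ·e^(−2βx) dx = j!/(2β)^(j+1).
State is unnormalized: ∫|φ|² dx = 0.0047789, and ∫φ*·(−ħ²/2m · φ'') dx = 0.065663, so ⟨T⟩ = 0.065663 / 0.0047789.
⟨T⟩ = 13.740.

13.74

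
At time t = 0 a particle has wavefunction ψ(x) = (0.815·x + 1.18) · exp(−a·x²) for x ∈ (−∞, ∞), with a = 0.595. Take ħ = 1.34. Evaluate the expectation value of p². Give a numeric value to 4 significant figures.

p² ψ = −ħ² d²ψ/dx²; ⟨p²⟩ = −ħ² ∫ ψ*·ψ'' dx / ∫|ψ|² dx.
Expand each integrand as polynomial × e^(−2ax²) and use ∫x^(2j)·e^(−2ax²) dx = (2j−1)!!/(4a)^j · √(π/(2a)), odd powers → 0; here √(π/(2a)) = 1.6248. Differentiate with the product rule, d/dx e^(−ax²) = −2ax·e^(−ax²).
State is unnormalized: ∫|ψ|² dx = 2.7158, and ∫ψ*·(−ħ² ψ'') dx = 3.8705, so ⟨p²⟩ = 3.8705 / 2.7158.
⟨p²⟩ = 1.4252.

1.425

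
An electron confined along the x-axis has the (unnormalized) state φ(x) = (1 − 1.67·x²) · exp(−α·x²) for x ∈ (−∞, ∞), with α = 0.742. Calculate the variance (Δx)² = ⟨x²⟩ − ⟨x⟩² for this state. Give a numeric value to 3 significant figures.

0.970

Compute ⟨x⟩ and ⟨x²⟩ separately, then (Δx)² = ⟨x²⟩ − ⟨x⟩².
Expand each integrand as polynomial × e^(−2αx²) and use ∫x^(2j)·e^(−2αx²) dx = (2j−1)!!/(4α)^j · √(π/(2α)), odd powers → 0; here √(π/(2α)) = 1.4550.
Normalization: ∫|φ|² dx = 1.1996.
⟨x⟩ = 0.0000 and ⟨x²⟩ = 0.96974.
(Δx)² = 0.96974 − (0.0000)² = 0.96974.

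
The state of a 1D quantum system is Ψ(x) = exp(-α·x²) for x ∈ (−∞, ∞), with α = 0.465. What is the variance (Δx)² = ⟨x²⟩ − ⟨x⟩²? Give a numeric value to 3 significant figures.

0.538

Compute ⟨x⟩ and ⟨x²⟩ separately, then (Δx)² = ⟨x²⟩ − ⟨x⟩².
Gaussian moments: ∫x^(2j)·e^(−2αx²) dx = (2j−1)!!/(4α)^j · √(π/(2α)), odd powers integrate to 0; here √(π/(2α)) = 1.8379.
Normalization: ∫|Ψ|² dx = 1.8379.
⟨x⟩ = 0.0000 and ⟨x²⟩ = 0.53763.
(Δx)² = 0.53763 − (0.0000)² = 0.53763.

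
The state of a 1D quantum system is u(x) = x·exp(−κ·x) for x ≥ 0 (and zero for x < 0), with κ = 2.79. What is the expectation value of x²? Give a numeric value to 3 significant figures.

0.385

⟨x²⟩ = ∫ x²·|u|² dx / ∫|u|² dx (integrals over the domain).
Every integrand reduces to terms xʲ·e^(−2κx) on [0, ∞); use ∫₀^∞ xʲ·e^(−2κx) dx = j!/(2κ)^(j+1).
State is unnormalized: ∫|u|² dx = 0.011511, and ∫u*·x²·u dx = 0.0044365, so ⟨x²⟩ = 0.0044365 / 0.011511.
⟨x²⟩ = 0.38540.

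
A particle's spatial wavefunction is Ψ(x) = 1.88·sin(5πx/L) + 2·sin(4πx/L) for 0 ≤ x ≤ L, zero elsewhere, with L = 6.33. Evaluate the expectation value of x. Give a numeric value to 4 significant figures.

⟨x⟩ = ∫ x·|Ψ|² dx / ∫|Ψ|² dx (integrals over the domain).
On 0 ≤ x ≤ L (j ≠ l): ∫sin²(jπx/L) dx = L/2, ∫sin(jπx/L)·sin(lπx/L) dx = 0; diagonal moments ∫x·sin²(jπx/L) dx = L²/4, ∫x²·sin²(jπx/L) dx = L³·(1/6 − 1/(4j²π²)); cross terms ∫x·sin(jπx/L)·sin(lπx/L) dx = 0 for j + l even and −4jlL²/(π²(j² − l²)²) for j + l odd, ∫x²·sin(jπx/L)·sin(lπx/L) dx = (−1)^(j+l)·4jlL³/(π²(j² − l²)²); higher powers the same way via product-to-sum and parts.
State is unnormalized: ∫|Ψ|² dx = 23.846, and ∫Ψ*·x·Ψ dx = 45.321, so ⟨x⟩ = 45.321 / 23.846.
⟨x⟩ = 1.9005.

1.901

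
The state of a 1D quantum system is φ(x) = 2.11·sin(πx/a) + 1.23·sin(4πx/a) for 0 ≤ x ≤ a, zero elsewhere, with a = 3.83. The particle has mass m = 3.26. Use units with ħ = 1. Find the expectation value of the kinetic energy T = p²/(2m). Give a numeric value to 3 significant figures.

T = −(ħ²/2m) d²/dx², so ⟨T⟩ = −(ħ²/2m) ∫ φ*·φ'' dx / ∫|φ|² dx; with m = 3.26.
d²/dx² sin(jπx/a) = −(jπ/a)²·sin(jπx/a); on 0 ≤ x ≤ a, ∫sin²(jπx/a) dx = a/2 and ∫sin(jπx/a)·sin(lπx/a) dx = 0 for j ≠ l, so only diagonal terms survive in ∫|φ|² and ∫φ·φ″; ∫φ·φ′ dx = [φ²/2] between the walls = 0.
State is unnormalized: ∫|φ|² dx = 11.423, and ∫φ*·(−ħ²/2m · φ'') dx = 5.6634, so ⟨T⟩ = 5.6634 / 11.423.
⟨T⟩ = 0.49579.

0.496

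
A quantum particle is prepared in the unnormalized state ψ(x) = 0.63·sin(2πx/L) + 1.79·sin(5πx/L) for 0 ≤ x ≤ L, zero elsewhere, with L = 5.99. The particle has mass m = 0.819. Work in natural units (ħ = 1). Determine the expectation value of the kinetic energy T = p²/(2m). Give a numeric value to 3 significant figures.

3.81

T = −(ħ²/2m) d²/dx², so ⟨T⟩ = −(ħ²/2m) ∫ ψ*·ψ'' dx / ∫|ψ|² dx; with m = 0.819.
d²/dx² sin(jπx/L) = −(jπ/L)²·sin(jπx/L); on 0 ≤ x ≤ L, ∫sin²(jπx/L) dx = L/2 and ∫sin(jπx/L)·sin(lπx/L) dx = 0 for j ≠ l, so only diagonal terms survive in ∫|ψ|² and ∫ψ·ψ″; ∫ψ·ψ′ dx = [ψ²/2] between the walls = 0.
State is unnormalized: ∫|ψ|² dx = 10.785, and ∫ψ*·(−ħ²/2m · ψ'') dx = 41.086, so ⟨T⟩ = 41.086 / 10.785.
⟨T⟩ = 3.8096.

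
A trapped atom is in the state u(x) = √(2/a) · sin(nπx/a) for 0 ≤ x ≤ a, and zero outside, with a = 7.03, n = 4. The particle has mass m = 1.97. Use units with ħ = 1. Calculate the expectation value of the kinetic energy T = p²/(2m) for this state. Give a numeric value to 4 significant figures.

0.8110

T = −(ħ²/2m) d²/dx², so ⟨T⟩ = −(ħ²/2m) ∫ u*·u'' dx; with m = 1.97.
d/dx sin(nπx/a) = (nπ/a)·cos(nπx/a) and d²/dx² sin(nπx/a) = −(nπ/a)²·sin(nπx/a); on 0 ≤ x ≤ a, ∫sin²(nπx/a) dx = a/2 and ∫sin(nπx/a)·cos(nπx/a) dx = 0.
⟨T⟩ = 0.81099.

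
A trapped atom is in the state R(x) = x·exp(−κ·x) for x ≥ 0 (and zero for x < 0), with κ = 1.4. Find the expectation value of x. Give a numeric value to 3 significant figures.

1.07

⟨x⟩ = ∫ x·|R|² dx / ∫|R|² dx (integrals over the domain).
Every integrand reduces to terms xʲ·e^(−2κx) on [0, ∞); use ∫₀^∞ xʲ·e^(−2κx) dx = j!/(2κ)^(j+1).
State is unnormalized: ∫|R|² dx = 0.091108, and ∫R*·x·R dx = 0.097616, so ⟨x⟩ = 0.097616 / 0.091108.
⟨x⟩ = 1.0714.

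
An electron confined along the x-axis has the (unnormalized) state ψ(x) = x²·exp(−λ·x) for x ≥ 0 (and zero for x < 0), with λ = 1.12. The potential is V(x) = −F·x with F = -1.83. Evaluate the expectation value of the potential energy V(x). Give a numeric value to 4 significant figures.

4.085

⟨V⟩ = ∫ V(x)·|ψ|² dx / ∫|ψ|² dx.
Every integrand reduces to terms xʲ·e^(−2λx) on [0, ∞); use ∫₀^∞ xʲ·e^(−2λx) dx = j!/(2λ)^(j+1).
State is unnormalized: ∫|ψ|² dx = 0.42557, and ∫ψ*·V(x)·ψ dx = 1.7384, so ⟨V⟩ = 1.7384 / 0.42557.
⟨V⟩ = 4.0848.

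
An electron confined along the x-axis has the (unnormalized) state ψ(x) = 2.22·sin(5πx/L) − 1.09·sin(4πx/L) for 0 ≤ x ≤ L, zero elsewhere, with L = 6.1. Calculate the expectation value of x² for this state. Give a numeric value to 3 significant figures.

⟨x²⟩ = ∫ x²·|ψ|² dx / ∫|ψ|² dx (integrals over the domain).
On 0 ≤ x ≤ L (j ≠ l): ∫sin²(jπx/L) dx = L/2, ∫sin(jπx/L)·sin(lπx/L) dx = 0; diagonal moments ∫x·sin²(jπx/L) dx = L²/4, ∫x²·sin²(jπx/L) dx = L³·(1/6 − 1/(4j²π²)); cross terms ∫x·sin(jπx/L)·sin(lπx/L) dx = 0 for j + l even and −4jlL²/(π²(j² − l²)²) for j + l odd, ∫x²·sin(jπx/L)·sin(lπx/L) dx = (−1)^(j+l)·4jlL³/(π²(j² − l²)²); higher powers the same way via product-to-sum and parts.
State is unnormalized: ∫|ψ|² dx = 18.655, and ∫ψ*·x²·ψ dx = 339.75, so ⟨x²⟩ = 339.75 / 18.655.
⟨x²⟩ = 18.212.

18.2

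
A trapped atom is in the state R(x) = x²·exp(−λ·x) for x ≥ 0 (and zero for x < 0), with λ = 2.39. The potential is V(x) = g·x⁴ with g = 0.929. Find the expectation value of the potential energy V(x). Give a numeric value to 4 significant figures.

⟨V⟩ = ∫ V(x)·|R|² dx / ∫|R|² dx.
Every integrand reduces to terms xʲ·e^(−2λx) on [0, ∞); use ∫₀^∞ xʲ·e^(−2λx) dx = j!/(2λ)^(j+1).
State is unnormalized: ∫|R|² dx = 0.0096177, and ∫R*·V(x)·R dx = 0.028753, so ⟨V⟩ = 0.028753 / 0.0096177.
⟨V⟩ = 2.9896.

2.990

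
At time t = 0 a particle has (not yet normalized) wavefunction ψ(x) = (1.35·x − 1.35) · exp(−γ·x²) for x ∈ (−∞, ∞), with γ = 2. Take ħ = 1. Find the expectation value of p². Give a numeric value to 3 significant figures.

2.44

p² ψ = −ħ² d²ψ/dx²; ⟨p²⟩ = −ħ² ∫ ψ*·ψ'' dx / ∫|ψ|² dx.
Expand each integrand as polynomial × e^(−2γx²) and use ∫x^(2j)·e^(−2γx²) dx = (2j−1)!!/(4γ)^j · √(π/(2γ)), odd powers → 0; here √(π/(2γ)) = 0.88623. Differentiate with the product rule, d/dx e^(−γx²) = −2γx·e^(−γx²).
State is unnormalized: ∫|ψ|² dx = 1.8170, and ∫ψ*·(−ħ² ψ'') dx = 4.4417, so ⟨p²⟩ = 4.4417 / 1.8170.
⟨p²⟩ = 2.4444.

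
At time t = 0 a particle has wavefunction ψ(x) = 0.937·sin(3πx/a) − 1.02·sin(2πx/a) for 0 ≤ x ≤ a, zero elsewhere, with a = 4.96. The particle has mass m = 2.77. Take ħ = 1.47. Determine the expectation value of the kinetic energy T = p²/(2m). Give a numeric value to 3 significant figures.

0.984

T = −(ħ²/2m) d²/dx², so ⟨T⟩ = −(ħ²/2m) ∫ ψ*·ψ'' dx / ∫|ψ|² dx; with m = 2.77.
d²/dx² sin(jπx/a) = −(jπ/a)²·sin(jπx/a); on 0 ≤ x ≤ a, ∫sin²(jπx/a) dx = a/2 and ∫sin(jπx/a)·sin(lπx/a) dx = 0 for j ≠ l, so only diagonal terms survive in ∫|ψ|² and ∫ψ·ψ″; ∫ψ·ψ′ dx = [ψ²/2] between the walls = 0.
State is unnormalized: ∫|ψ|² dx = 4.7576, and ∫ψ*·(−ħ²/2m · ψ'') dx = 4.6814, so ⟨T⟩ = 4.6814 / 4.7576.
⟨T⟩ = 0.98400.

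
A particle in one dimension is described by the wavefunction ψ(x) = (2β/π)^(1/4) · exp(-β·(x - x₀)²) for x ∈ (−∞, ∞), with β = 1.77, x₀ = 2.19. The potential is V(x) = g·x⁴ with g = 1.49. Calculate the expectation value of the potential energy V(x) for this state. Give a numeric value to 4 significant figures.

⟨V⟩ = ∫ V(x)·|ψ|² dx.
Gaussian moments (u = x − x₀): ∫u^(2j)·e^(−2βu²) du = (2j−1)!!/(4β)^j · √(π/(2β)), odd powers integrate to 0; here √(π/(2β)) = 0.94205.
⟨V⟩ = 40.419.

40.42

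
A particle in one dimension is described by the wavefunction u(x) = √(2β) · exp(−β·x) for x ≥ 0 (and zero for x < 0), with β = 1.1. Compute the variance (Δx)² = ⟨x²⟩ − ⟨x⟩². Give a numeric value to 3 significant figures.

Compute ⟨x⟩ and ⟨x²⟩ separately, then (Δx)² = ⟨x²⟩ − ⟨x⟩².
Every integrand reduces to terms xʲ·e^(−2βx) on [0, ∞); use ∫₀^∞ xʲ·e^(−2βx) dx = j!/(2β)^(j+1).
⟨x⟩ = 0.45455 and ⟨x²⟩ = 0.41322.
(Δx)² = 0.41322 − (0.45455)² = 0.20661.

0.207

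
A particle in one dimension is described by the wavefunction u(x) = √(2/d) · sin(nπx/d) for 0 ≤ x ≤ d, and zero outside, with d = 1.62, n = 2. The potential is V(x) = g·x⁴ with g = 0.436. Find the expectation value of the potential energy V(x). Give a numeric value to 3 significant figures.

⟨V⟩ = ∫ V(x)·|u|² dx.
With sin²θ = (1 − cos2θ)/2 on 0 ≤ x ≤ d: ∫sin²(nπx/d) dx = d/2, ∫x·sin²(nπx/d) dx = d²/4, ∫x²·sin²(nπx/d) dx = d³·(1/6 − 1/(4n²π²)); higher powers xᵏ the same way, integrating xᵏ·cos(2nπx/d) by parts.
⟨V⟩ = 0.52741.

0.527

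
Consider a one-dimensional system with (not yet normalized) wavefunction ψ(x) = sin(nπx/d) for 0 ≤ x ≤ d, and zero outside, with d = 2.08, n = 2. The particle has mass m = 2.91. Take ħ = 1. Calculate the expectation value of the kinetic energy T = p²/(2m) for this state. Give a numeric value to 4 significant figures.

T = −(ħ²/2m) d²/dx², so ⟨T⟩ = −(ħ²/2m) ∫ ψ*·ψ'' dx / ∫|ψ|² dx; with m = 2.91.
d/dx sin(nπx/d) = (nπ/d)·cos(nπx/d) and d²/dx² sin(nπx/d) = −(nπ/d)²·sin(nπx/d); on 0 ≤ x ≤ d, ∫sin²(nπx/d) dx = d/2 and ∫sin(nπx/d)·cos(nπx/d) dx = 0.
State is unnormalized: ∫|ψ|² dx = 1.0400, and ∫ψ*·(−ħ²/2m · ψ'') dx = 1.6306, so ⟨T⟩ = 1.6306 / 1.0400.
⟨T⟩ = 1.5679.

1.568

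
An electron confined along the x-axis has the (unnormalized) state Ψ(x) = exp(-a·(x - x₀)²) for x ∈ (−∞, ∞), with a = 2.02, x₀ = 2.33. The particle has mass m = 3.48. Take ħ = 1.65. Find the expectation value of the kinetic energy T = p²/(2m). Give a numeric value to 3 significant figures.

0.790

T = −(ħ²/2m) d²/dx², so ⟨T⟩ = −(ħ²/2m) ∫ Ψ*·Ψ'' dx / ∫|Ψ|² dx; with m = 3.48.
Gaussian moments (u = x − x₀): ∫u^(2j)·e^(−2au²) du = (2j−1)!!/(4a)^j · √(π/(2a)), odd powers integrate to 0; here √(π/(2a)) = 0.88183. Derivatives: d/dx e^(−au²) = −2au·e^(−au²), d²/dx² e^(−au²) = (4a²u² − 2a)·e^(−au²).
State is unnormalized: ∫|Ψ|² dx = 0.88183, and ∫Ψ*·(−ħ²/2m · Ψ'') dx = 0.69678, so ⟨T⟩ = 0.69678 / 0.88183.
⟨T⟩ = 0.79015.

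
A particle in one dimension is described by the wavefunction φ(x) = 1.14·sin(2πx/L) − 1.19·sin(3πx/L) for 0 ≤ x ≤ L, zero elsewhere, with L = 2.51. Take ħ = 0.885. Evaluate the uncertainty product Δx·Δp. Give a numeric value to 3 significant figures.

1.37

Δx = √(⟨x²⟩−⟨x⟩²), Δp = √(⟨p²⟩−⟨p⟩²).
On 0 ≤ x ≤ L (j ≠ l): ∫sin²(jπx/L) dx = L/2, ∫sin(jπx/L)·sin(lπx/L) dx = 0; diagonal moments ∫x·sin²(jπx/L) dx = L²/4, ∫x²·sin²(jπx/L) dx = L³·(1/6 − 1/(4j²π²)); cross terms ∫x·sin(jπx/L)·sin(lπx/L) dx = 0 for j + l even and −4jlL²/(π²(j² − l²)²) for j + l odd, ∫x²·sin(jπx/L)·sin(lπx/L) dx = (−1)^(j+l)·4jlL³/(π²(j² − l²)²); higher powers the same way via product-to-sum and parts. d²/dx² sin(jπx/L) = −(jπ/L)²·sin(jπx/L); on 0 ≤ x ≤ L, ∫sin²(jπx/L) dx = L/2 and ∫sin(jπx/L)·sin(lπx/L) dx = 0 for j ≠ l, so only diagonal terms survive in ∫|φ|² and ∫φ·φ″; ∫φ·φ′ dx = [φ²/2] between the walls = 0.
Normalization: ∫|φ|² dx = 3.4082.
⟨x⟩ = 1.7428, ⟨x²⟩ = 3.2678 ⇒ Δx = 0.47994.
⟨p⟩ = 0.0000, ⟨p²⟩ = 8.1070 ⇒ Δp = 2.8473.
Δx·Δp = 1.3665.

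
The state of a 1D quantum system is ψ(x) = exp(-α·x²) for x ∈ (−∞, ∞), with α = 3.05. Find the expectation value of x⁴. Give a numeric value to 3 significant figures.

0.0202

⟨x⁴⟩ = ∫ x⁴·|ψ|² dx / ∫|ψ|² dx (integrals over the domain).
Gaussian moments: ∫x^(2j)·e^(−2αx²) dx = (2j−1)!!/(4α)^j · √(π/(2α)), odd powers integrate to 0; here √(π/(2α)) = 0.71765.
State is unnormalized: ∫|ψ|² dx = 0.71765, and ∫ψ*·x⁴·ψ dx = 0.014465, so ⟨x⁴⟩ = 0.014465 / 0.71765.
⟨x⁴⟩ = 0.020156.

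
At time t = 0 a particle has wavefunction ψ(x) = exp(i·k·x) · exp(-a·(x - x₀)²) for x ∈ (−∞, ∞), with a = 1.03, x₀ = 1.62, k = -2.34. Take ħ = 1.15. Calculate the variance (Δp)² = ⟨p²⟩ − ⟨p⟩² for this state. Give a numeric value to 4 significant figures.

Compute ⟨p⟩ and ⟨p²⟩ separately; (Δp)² = ⟨p²⟩ − ⟨p⟩².
Gaussian moments (u = x − x₀): ∫u^(2j)·e^(−2au²) du = (2j−1)!!/(4a)^j · √(π/(2a)), odd powers integrate to 0; here √(π/(2a)) = 1.2349. Derivatives: ψ′ = (ik − 2au)·ψ, ψ″ = ((ik − 2au)² − 2a)·ψ; the odd-in-u pieces drop out.
Normalization: ∫|ψ|² dx = 1.2349.
⟨p⟩ = -2.6910 and ⟨p²⟩ = 8.6037.
(Δp)² = 8.6037 − (-2.6910)² = 1.3622.

1.362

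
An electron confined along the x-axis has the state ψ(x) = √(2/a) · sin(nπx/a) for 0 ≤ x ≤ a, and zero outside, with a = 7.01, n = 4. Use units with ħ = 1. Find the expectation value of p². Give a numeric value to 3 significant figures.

3.21

p² ψ = −ħ² d²ψ/dx²; ⟨p²⟩ = −ħ² ∫ ψ*·ψ'' dx.
d/dx sin(nπx/a) = (nπ/a)·cos(nπx/a) and d²/dx² sin(nπx/a) = −(nπ/a)²·sin(nπx/a); on 0 ≤ x ≤ a, ∫sin²(nπx/a) dx = a/2 and ∫sin(nπx/a)·cos(nπx/a) dx = 0.
⟨p²⟩ = 3.2135.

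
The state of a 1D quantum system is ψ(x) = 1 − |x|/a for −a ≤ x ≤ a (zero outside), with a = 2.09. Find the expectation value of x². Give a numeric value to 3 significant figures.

⟨x²⟩ = ∫ x²·|ψ|² dx / ∫|ψ|² dx (integrals over the domain).
ψ is even, so ∫ over [−a, a] = 2∫₀ᵃ with ψ = 1 − x/a there: ∫₀ᵃ (1 − x/a)² dx = a/3, ∫₀ᵃ x²(1 − x/a)² dx = a³/30, ∫₀ᵃ x⁴(1 − x/a)² dx = a⁵/105.
State is unnormalized: ∫|ψ|² dx = 1.3933, and ∫ψ*·x²·ψ dx = 0.60862, so ⟨x²⟩ = 0.60862 / 1.3933.
⟨x²⟩ = 0.43681.

0.437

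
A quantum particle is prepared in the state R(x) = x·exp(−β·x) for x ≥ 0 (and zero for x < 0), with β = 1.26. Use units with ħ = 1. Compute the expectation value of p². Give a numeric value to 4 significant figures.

1.588

p² R = −ħ² d²R/dx²; ⟨p²⟩ = −ħ² ∫ R*·R'' dx / ∫|R|² dx.
Differentiate x·exp(−β·x) with the product rule; every integrand then reduces to terms xʲ·e^(−2βx) on [0, ∞), with ∫₀^∞ xʲ·e^(−2βx) dx = j!/(2β)^(j+1).
State is unnormalized: ∫|R|² dx = 0.12498, and ∫R*·(−ħ² R'') dx = 0.19841, so ⟨p²⟩ = 0.19841 / 0.12498.
⟨p²⟩ = 1.5876.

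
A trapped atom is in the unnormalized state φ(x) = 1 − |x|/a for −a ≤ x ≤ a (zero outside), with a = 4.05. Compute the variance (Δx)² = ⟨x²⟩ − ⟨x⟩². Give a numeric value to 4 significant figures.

1.640

Compute ⟨x⟩ and ⟨x²⟩ separately, then (Δx)² = ⟨x²⟩ − ⟨x⟩².
φ is even, so ∫ over [−a, a] = 2∫₀ᵃ with φ = 1 − x/a there: ∫₀ᵃ (1 − x/a)² dx = a/3, ∫₀ᵃ x²(1 − x/a)² dx = a³/30, ∫₀ᵃ x⁴(1 − x/a)² dx = a⁵/105.
Normalization: ∫|φ|² dx = 2.7000.
⟨x⟩ = 0.0000 and ⟨x²⟩ = 1.6403.
(Δx)² = 1.6403 − (0.0000)² = 1.6403.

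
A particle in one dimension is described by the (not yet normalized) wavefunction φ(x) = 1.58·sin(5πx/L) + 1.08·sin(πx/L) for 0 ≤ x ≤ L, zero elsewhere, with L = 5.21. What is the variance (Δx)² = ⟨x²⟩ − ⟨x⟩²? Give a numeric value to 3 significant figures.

Compute ⟨x⟩ and ⟨x²⟩ separately, then (Δx)² = ⟨x²⟩ − ⟨x⟩².
On 0 ≤ x ≤ L (j ≠ l): ∫sin²(jπx/L) dx = L/2, ∫sin(jπx/L)·sin(lπx/L) dx = 0; diagonal moments ∫x·sin²(jπx/L) dx = L²/4, ∫x²·sin²(jπx/L) dx = L³·(1/6 − 1/(4j²π²)); cross terms ∫x·sin(jπx/L)·sin(lπx/L) dx = 0 for j + l even and −4jlL²/(π²(j² − l²)²) for j + l odd, ∫x²·sin(jπx/L)·sin(lπx/L) dx = (−1)^(j+l)·4jlL³/(π²(j² − l²)²); higher powers the same way via product-to-sum and parts.
Normalization: ∫|φ|² dx = 9.5416.
⟨x⟩ = 2.6050 and ⟨x²⟩ = 8.7506.
(Δx)² = 8.7506 − (2.6050)² = 1.9646.

1.96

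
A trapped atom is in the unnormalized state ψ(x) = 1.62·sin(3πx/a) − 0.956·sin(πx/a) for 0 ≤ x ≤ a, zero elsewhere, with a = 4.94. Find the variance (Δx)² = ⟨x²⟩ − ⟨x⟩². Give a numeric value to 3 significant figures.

Compute ⟨x⟩ and ⟨x²⟩ separately, then (Δx)² = ⟨x²⟩ − ⟨x⟩².
On 0 ≤ x ≤ a (j ≠ l): ∫sin²(jπx/a) dx = a/2, ∫sin(jπx/a)·sin(lπx/a) dx = 0; diagonal moments ∫x·sin²(jπx/a) dx = a²/4, ∫x²·sin²(jπx/a) dx = a³·(1/6 − 1/(4j²π²)); cross terms ∫x·sin(jπx/a)·sin(lπx/a) dx = 0 for j + l even and −4jla²/(π²(j² − l²)²) for j + l odd, ∫x²·sin(jπx/a)·sin(lπx/a) dx = (−1)^(j+l)·4jla³/(π²(j² − l²)²); higher powers the same way via product-to-sum and parts.
Normalization: ∫|ψ|² dx = 8.7397.
⟨x⟩ = 2.4700 and ⟨x²⟩ = 6.9016.
(Δx)² = 6.9016 − (2.4700)² = 0.80073.

0.801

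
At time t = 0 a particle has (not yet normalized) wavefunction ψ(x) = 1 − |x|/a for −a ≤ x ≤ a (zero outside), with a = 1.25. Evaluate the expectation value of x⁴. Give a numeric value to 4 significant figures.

⟨x⁴⟩ = ∫ x⁴·|ψ|² dx / ∫|ψ|² dx (integrals over the domain).
ψ is even, so ∫ over [−a, a] = 2∫₀ᵃ with ψ = 1 − x/a there: ∫₀ᵃ (1 − x/a)² dx = a/3, ∫₀ᵃ x²(1 − x/a)² dx = a³/30, ∫₀ᵃ x⁴(1 − x/a)² dx = a⁵/105.
State is unnormalized: ∫|ψ|² dx = 0.83333, and ∫ψ*·x⁴·ψ dx = 0.058129, so ⟨x⁴⟩ = 0.058129 / 0.83333.
⟨x⁴⟩ = 0.069754.

0.06975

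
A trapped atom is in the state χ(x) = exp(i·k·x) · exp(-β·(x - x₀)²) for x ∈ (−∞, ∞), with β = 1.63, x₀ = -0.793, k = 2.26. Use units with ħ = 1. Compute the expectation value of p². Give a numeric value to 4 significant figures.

6.738

p² χ = −ħ² d²χ/dx²; ⟨p²⟩ = −ħ² ∫ χ*·χ'' dx / ∫|χ|² dx.
Gaussian moments (u = x − x₀): ∫u^(2j)·e^(−2βu²) du = (2j−1)!!/(4β)^j · √(π/(2β)), odd powers integrate to 0; here √(π/(2β)) = 0.98167. Derivatives: χ′ = (ik − 2βu)·χ, χ″ = ((ik − 2βu)² − 2β)·χ; the odd-in-u pieces drop out.
State is unnormalized: ∫|χ|² dx = 0.98167, and ∫χ*·(−ħ² χ'') dx = 6.6141, so ⟨p²⟩ = 6.6141 / 0.98167.
⟨p²⟩ = 6.7376.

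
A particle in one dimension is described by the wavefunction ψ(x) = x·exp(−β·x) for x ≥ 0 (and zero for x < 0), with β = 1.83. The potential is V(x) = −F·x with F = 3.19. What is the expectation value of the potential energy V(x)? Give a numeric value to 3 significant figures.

-2.61

⟨V⟩ = ∫ V(x)·|ψ|² dx / ∫|ψ|² dx.
Every integrand reduces to terms xʲ·e^(−2βx) on [0, ∞); use ∫₀^∞ xʲ·e^(−2βx) dx = j!/(2β)^(j+1).
State is unnormalized: ∫|ψ|² dx = 0.040793, and ∫ψ*·V(x)·ψ dx = -0.10666, so ⟨V⟩ = -0.10666 / 0.040793.
⟨V⟩ = -2.6148.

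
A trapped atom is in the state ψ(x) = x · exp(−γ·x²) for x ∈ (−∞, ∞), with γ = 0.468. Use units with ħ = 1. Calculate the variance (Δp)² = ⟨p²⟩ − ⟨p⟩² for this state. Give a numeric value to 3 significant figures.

Compute ⟨p⟩ and ⟨p²⟩ separately; (Δp)² = ⟨p²⟩ − ⟨p⟩².
Expand each integrand as polynomial × e^(−2γx²) and use ∫x^(2j)·e^(−2γx²) dx = (2j−1)!!/(4γ)^j · √(π/(2γ)), odd powers → 0; here √(π/(2γ)) = 1.8320. Differentiate with the product rule, d/dx e^(−γx²) = −2γx·e^(−γx²).
Normalization: ∫|ψ|² dx = 0.97866.
⟨p⟩ = 0.0000 and ⟨p²⟩ = 1.4040.
(Δp)² = 1.4040 − (0.0000)² = 1.4040.

1.40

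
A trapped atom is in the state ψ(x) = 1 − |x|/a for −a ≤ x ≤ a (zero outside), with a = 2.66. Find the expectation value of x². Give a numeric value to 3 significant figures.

⟨x²⟩ = ∫ x²·|ψ|² dx / ∫|ψ|² dx (integrals over the domain).
ψ is even, so ∫ over [−a, a] = 2∫₀ᵃ with ψ = 1 − x/a there: ∫₀ᵃ (1 − x/a)² dx = a/3, ∫₀ᵃ x²(1 − x/a)² dx = a³/30, ∫₀ᵃ x⁴(1 − x/a)² dx = a⁵/105.
State is unnormalized: ∫|ψ|² dx = 1.7733, and ∫ψ*·x²·ψ dx = 1.2547, so ⟨x²⟩ = 1.2547 / 1.7733.
⟨x²⟩ = 0.70756.

0.708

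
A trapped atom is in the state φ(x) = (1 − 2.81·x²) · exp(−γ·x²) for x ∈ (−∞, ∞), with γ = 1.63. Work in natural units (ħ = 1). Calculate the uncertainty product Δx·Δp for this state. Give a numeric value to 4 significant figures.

Δx = √(⟨x²⟩−⟨x⟩²), Δp = √(⟨p²⟩−⟨p⟩²).
Expand each integrand as polynomial × e^(−2γx²) and use ∫x^(2j)·e^(−2γx²) dx = (2j−1)!!/(4γ)^j · √(π/(2γ)), odd powers → 0; here √(π/(2γ)) = 0.98167. Differentiate with the product rule, d/dx e^(−γx²) = −2γx·e^(−γx²).
Normalization: ∫|φ|² dx = 0.68253.
⟨x⟩ = 0.0000, ⟨x²⟩ = 0.26478 ⇒ Δx = 0.51457.
⟨p⟩ = 0.0000, ⟨p²⟩ = 7.4134 ⇒ Δp = 2.7228.
Δx·Δp = 1.4010.

1.401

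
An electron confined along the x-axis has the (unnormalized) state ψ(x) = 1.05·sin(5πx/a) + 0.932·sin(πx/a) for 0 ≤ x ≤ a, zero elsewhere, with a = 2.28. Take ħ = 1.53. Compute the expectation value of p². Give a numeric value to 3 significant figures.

64.1

p² ψ = −ħ² d²ψ/dx²; ⟨p²⟩ = −ħ² ∫ ψ*·ψ'' dx / ∫|ψ|² dx.
d²/dx² sin(jπx/a) = −(jπ/a)²·sin(jπx/a); on 0 ≤ x ≤ a, ∫sin²(jπx/a) dx = a/2 and ∫sin(jπx/a)·sin(lπx/a) dx = 0 for j ≠ l, so only diagonal terms survive in ∫|ψ|² and ∫ψ·ψ″; ∫ψ·ψ′ dx = [ψ²/2] between the walls = 0.
State is unnormalized: ∫|ψ|² dx = 2.2471, and ∫ψ*·(−ħ² ψ'') dx = 144.05, so ⟨p²⟩ = 144.05 / 2.2471.
⟨p²⟩ = 64.105.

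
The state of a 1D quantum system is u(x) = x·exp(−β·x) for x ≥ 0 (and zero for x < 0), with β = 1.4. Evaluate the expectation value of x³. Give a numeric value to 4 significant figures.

⟨x³⟩ = ∫ x³·|u|² dx / ∫|u|² dx (integrals over the domain).
Every integrand reduces to terms xʲ·e^(−2βx) on [0, ∞); use ∫₀^∞ xʲ·e^(−2βx) dx = j!/(2β)^(j+1).
State is unnormalized: ∫|u|² dx = 0.091108, and ∫u*·x³·u dx = 0.24902, so ⟨x³⟩ = 0.24902 / 0.091108.
⟨x³⟩ = 2.7332.

2.733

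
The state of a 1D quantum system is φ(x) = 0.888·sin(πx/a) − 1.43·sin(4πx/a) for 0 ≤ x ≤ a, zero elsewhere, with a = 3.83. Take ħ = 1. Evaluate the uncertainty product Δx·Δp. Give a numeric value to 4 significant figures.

2.792

Δx = √(⟨x²⟩−⟨x⟩²), Δp = √(⟨p²⟩−⟨p⟩²).
On 0 ≤ x ≤ a (j ≠ l): ∫sin²(jπx/a) dx = a/2, ∫sin(jπx/a)·sin(lπx/a) dx = 0; diagonal moments ∫x·sin²(jπx/a) dx = a²/4, ∫x²·sin²(jπx/a) dx = a³·(1/6 − 1/(4j²π²)); cross terms ∫x·sin(jπx/a)·sin(lπx/a) dx = 0 for j + l even and −4jla²/(π²(j² − l²)²) for j + l odd, ∫x²·sin(jπx/a)·sin(lπx/a) dx = (−1)^(j+l)·4jla³/(π²(j² − l²)²); higher powers the same way via product-to-sum and parts. d²/dx² sin(jπx/a) = −(jπ/a)²·sin(jπx/a); on 0 ≤ x ≤ a, ∫sin²(jπx/a) dx = a/2 and ∫sin(jπx/a)·sin(lπx/a) dx = 0 for j ≠ l, so only diagonal terms survive in ∫|φ|² and ∫φ·φ″; ∫φ·φ′ dx = [φ²/2] between the walls = 0.
Normalization: ∫|φ|² dx = 5.4260.
⟨x⟩ = 1.9645, ⟨x²⟩ = 4.8388 ⇒ Δx = 0.98976.
⟨p⟩ = 0.0000, ⟨p²⟩ = 7.9565 ⇒ Δp = 2.8207.
Δx·Δp = 2.7918.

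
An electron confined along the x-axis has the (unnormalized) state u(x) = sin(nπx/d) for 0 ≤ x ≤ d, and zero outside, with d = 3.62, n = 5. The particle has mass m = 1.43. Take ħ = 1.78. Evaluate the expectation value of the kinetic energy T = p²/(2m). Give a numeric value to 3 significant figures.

T = −(ħ²/2m) d²/dx², so ⟨T⟩ = −(ħ²/2m) ∫ u*·u'' dx / ∫|u|² dx; with m = 1.43.
d/dx sin(nπx/d) = (nπ/d)·cos(nπx/d) and d²/dx² sin(nπx/d) = −(nπ/d)²·sin(nπx/d); on 0 ≤ x ≤ d, ∫sin²(nπx/d) dx = d/2 and ∫sin(nπx/d)·cos(nπx/d) dx = 0.
State is unnormalized: ∫|u|² dx = 1.8100, and ∫u*·(−ħ²/2m · u'') dx = 37.755, so ⟨T⟩ = 37.755 / 1.8100.
⟨T⟩ = 20.859.

20.9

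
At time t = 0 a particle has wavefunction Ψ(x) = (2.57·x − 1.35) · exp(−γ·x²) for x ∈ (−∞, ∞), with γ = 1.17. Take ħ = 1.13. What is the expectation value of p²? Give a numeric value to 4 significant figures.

2.798

p² Ψ = −ħ² d²Ψ/dx²; ⟨p²⟩ = −ħ² ∫ Ψ*·Ψ'' dx / ∫|Ψ|² dx.
Expand each integrand as polynomial × e^(−2γx²) and use ∫x^(2j)·e^(−2γx²) dx = (2j−1)!!/(4γ)^j · √(π/(2γ)), odd powers → 0; here √(π/(2γ)) = 1.1587. Differentiate with the product rule, d/dx e^(−γx²) = −2γx·e^(−γx²).
State is unnormalized: ∫|Ψ|² dx = 3.7470, and ∫Ψ*·(−ħ² Ψ'') dx = 10.484, so ⟨p²⟩ = 10.484 / 3.7470.
⟨p²⟩ = 2.7980.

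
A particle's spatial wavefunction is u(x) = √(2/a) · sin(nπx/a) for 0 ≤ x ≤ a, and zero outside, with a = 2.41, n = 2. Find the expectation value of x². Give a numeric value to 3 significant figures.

1.86

⟨x²⟩ = ∫ x²·|u|² dx (integrals over the domain).
With sin²θ = (1 − cos2θ)/2 on 0 ≤ x ≤ a: ∫sin²(nπx/a) dx = a/2, ∫x·sin²(nπx/a) dx = a²/4, ∫x²·sin²(nπx/a) dx = a³·(1/6 − 1/(4n²π²)); higher powers xᵏ the same way, integrating xᵏ·cos(2nπx/a) by parts.
⟨x²⟩ = 1.8625.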